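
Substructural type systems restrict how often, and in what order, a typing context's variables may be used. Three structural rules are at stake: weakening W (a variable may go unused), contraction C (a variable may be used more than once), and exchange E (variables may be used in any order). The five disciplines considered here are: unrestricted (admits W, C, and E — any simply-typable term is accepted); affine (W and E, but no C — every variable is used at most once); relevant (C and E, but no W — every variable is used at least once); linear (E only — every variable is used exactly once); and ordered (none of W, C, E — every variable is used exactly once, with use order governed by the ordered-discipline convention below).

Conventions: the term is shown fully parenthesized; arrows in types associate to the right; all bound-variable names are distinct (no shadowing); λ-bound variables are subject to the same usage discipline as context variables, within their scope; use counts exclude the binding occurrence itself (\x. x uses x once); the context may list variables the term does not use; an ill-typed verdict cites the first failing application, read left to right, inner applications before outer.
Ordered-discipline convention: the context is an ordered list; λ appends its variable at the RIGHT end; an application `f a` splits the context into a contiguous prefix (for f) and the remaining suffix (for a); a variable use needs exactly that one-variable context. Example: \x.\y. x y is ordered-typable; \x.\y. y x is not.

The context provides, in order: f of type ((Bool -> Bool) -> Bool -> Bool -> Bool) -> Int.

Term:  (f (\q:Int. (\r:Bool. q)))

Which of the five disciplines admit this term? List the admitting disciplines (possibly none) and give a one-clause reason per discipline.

admitted in: none
counts: f=1, q [bound]=1, r [bound]=0
order of uses: f, q
typing: ill-typed: a function awaiting (Bool -> Bool) -> Bool -> Bool -> Bool gets Int -> Bool -> Int
ordered: ✗ — not simply typable
linear: ✗ — fails simple typing
affine: ✗ — a type mismatch blocks all five
relevant: ✗ — the type mismatch rejects it
unrestricted: ✗ — not simply typable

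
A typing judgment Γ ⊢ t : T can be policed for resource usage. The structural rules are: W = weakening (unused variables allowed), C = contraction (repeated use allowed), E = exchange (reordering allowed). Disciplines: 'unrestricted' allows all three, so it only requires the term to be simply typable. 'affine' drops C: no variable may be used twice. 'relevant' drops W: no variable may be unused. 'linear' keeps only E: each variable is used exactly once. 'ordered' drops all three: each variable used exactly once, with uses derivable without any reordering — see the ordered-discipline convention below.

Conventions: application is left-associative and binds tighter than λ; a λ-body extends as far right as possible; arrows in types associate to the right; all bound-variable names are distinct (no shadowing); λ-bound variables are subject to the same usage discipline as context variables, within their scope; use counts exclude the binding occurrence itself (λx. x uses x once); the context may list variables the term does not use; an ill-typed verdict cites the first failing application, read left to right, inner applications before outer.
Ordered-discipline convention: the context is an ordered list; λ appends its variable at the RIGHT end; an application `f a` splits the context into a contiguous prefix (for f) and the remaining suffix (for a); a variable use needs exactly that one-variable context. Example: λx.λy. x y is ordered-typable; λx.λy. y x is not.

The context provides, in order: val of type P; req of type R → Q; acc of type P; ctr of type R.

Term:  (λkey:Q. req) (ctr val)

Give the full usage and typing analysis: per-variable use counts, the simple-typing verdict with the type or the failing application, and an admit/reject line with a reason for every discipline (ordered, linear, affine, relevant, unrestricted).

counts: val ×1, req ×1, acc ×0, ctr ×1, key (bound) ×0
uses in reading order: req, ctr, val
typing: ill-typed: can't apply a value of type R
ordered ✗ (a type mismatch blocks all five)
linear ✗ (the type mismatch rejects it)
affine ✗ (not simply typable)
relevant ✗ (fails simple typing)
unrestricted ✗ (a type mismatch blocks all five)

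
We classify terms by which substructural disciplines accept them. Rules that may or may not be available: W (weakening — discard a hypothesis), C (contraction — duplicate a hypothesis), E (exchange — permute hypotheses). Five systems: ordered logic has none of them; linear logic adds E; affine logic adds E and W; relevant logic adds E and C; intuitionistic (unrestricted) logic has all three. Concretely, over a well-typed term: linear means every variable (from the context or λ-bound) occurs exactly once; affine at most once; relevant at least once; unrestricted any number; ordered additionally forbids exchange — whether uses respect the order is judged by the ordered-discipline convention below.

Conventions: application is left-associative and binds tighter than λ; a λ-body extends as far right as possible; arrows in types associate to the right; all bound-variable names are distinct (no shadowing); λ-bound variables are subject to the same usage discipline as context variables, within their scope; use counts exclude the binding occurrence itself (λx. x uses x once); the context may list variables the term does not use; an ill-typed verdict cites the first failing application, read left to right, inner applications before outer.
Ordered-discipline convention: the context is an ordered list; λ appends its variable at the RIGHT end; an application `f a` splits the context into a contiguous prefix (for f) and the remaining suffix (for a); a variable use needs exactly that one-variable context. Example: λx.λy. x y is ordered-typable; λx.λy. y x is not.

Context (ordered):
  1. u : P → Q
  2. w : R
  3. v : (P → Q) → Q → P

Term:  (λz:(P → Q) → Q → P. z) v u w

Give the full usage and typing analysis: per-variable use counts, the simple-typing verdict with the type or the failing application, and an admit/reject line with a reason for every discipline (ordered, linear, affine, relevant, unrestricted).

variable uses: u: 1, w: 1, v: 1, z (λ-bound): 1
left-to-right use order: z, v, u, w
typing: ill-typed: argument of type R where Q is required
ordered: ✗ — not simply typable
linear: ✗ — fails simple typing
affine: ✗ — a type mismatch blocks all five
relevant: ✗ — the type mismatch rejects it
unrestricted: ✗ — not simply typable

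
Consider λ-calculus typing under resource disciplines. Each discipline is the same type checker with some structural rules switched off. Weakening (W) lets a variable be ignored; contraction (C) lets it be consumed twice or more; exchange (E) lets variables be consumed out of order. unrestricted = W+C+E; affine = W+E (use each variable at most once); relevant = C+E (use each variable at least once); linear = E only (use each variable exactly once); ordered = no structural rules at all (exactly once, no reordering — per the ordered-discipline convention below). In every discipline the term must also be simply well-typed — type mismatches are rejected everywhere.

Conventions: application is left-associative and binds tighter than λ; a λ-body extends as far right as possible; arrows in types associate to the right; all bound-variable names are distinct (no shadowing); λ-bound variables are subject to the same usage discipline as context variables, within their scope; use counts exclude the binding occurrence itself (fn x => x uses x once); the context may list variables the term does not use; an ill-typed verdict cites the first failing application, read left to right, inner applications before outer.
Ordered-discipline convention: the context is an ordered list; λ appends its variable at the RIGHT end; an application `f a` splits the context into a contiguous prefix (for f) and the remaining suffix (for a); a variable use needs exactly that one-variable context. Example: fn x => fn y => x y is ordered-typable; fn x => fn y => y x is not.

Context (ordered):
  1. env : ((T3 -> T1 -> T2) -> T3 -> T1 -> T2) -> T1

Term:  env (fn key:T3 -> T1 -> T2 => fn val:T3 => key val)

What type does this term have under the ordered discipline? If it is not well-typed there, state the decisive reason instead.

term : T1
usage: env: 1; key (λ-bound): 1; val (λ-bound): 1
use order (left to right): env, key, val
typing: well-typed at T1
across the five disciplines: ordered ✓; linear ✓; affine ✓; relevant ✓; unrestricted ✓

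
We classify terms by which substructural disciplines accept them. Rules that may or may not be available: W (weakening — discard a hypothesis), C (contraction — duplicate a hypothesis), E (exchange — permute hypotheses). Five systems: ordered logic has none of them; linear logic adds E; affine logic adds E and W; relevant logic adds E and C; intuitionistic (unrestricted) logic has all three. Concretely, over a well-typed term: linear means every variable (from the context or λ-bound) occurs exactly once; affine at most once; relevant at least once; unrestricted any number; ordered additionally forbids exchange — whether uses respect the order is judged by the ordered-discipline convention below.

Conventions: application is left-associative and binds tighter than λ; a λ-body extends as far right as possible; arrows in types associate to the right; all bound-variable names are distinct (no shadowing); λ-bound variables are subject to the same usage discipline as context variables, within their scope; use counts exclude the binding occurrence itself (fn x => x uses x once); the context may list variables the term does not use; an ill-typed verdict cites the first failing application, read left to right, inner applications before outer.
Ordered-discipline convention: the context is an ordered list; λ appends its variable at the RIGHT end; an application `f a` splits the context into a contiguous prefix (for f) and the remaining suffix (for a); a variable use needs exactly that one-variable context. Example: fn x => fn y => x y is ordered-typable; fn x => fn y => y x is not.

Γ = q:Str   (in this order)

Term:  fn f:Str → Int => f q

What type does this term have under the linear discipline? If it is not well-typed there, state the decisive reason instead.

term : (Str → Int) → Int
variable uses: q: 1; f (λ-bound): 1
order of uses: f, q
typing: well-typed — term : (Str → Int) → Int
summary: ordered ✗ | linear ✓ | affine ✓ | relevant ✓ | unrestricted ✓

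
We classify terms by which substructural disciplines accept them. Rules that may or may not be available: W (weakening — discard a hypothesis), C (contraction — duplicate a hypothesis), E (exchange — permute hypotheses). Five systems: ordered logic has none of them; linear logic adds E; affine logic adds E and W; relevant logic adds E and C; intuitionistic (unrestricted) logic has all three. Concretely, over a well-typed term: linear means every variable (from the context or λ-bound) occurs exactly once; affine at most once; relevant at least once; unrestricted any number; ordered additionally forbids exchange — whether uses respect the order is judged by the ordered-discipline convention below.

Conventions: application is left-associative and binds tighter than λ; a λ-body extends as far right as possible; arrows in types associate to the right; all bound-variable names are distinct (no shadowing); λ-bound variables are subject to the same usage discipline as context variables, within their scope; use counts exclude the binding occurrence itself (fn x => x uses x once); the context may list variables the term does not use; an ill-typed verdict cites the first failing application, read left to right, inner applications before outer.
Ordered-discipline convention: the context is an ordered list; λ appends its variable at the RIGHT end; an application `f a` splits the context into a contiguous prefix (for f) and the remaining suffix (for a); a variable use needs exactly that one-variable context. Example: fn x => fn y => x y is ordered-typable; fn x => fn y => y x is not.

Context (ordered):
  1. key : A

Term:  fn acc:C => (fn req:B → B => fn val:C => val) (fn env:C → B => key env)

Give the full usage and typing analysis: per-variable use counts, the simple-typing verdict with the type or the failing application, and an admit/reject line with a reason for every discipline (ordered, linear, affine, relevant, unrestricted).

usage: key: 1; acc [bound]: 0; req [bound]: 0; val [bound]: 1; env [bound]: 1
left-to-right use order: val, key, env
typing: ill-typed: applying a non-function (A)
ordered: ✗, fails simple typing
linear: ✗, a type mismatch blocks all five
affine: ✗, the type mismatch rejects it
relevant: ✗, not simply typable
unrestricted: ✗, fails simple typing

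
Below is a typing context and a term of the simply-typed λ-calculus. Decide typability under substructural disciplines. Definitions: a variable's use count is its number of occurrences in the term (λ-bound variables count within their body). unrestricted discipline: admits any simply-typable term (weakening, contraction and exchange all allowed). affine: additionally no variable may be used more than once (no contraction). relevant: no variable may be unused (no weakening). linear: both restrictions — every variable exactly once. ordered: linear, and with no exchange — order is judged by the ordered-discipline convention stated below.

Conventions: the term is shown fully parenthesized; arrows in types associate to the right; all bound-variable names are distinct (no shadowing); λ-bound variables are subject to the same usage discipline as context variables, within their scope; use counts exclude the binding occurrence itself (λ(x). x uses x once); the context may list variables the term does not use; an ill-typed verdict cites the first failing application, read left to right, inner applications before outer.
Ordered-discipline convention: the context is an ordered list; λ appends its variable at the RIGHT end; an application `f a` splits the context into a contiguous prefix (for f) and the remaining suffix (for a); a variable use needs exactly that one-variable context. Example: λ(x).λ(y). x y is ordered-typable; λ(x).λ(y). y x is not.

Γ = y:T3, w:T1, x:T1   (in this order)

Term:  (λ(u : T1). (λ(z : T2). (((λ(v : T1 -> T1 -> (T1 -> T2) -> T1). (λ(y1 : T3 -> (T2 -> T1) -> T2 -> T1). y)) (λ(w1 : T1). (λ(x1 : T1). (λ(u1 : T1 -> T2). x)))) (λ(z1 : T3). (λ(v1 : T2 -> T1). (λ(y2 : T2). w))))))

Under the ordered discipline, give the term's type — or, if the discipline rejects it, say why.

not well-typed under ordered — u, z, v, y1, w1, x1, u1, z1, v1, y2 left unused
use counts: y ×1, w ×1, x ×1, u (bound) ×0, z (bound) ×0, v (bound) ×0, y1 (bound) ×0, w1 (bound) ×0, x1 (bound) ×0, u1 (bound) ×0, z1 (bound) ×0, v1 (bound) ×0, y2 (bound) ×0
order of uses: y, x, w
typing: the term checks, with type T1 -> T2 -> T3
across the five disciplines: ordered ✗, linear ✗, affine ✓, relevant ✗, unrestricted ✓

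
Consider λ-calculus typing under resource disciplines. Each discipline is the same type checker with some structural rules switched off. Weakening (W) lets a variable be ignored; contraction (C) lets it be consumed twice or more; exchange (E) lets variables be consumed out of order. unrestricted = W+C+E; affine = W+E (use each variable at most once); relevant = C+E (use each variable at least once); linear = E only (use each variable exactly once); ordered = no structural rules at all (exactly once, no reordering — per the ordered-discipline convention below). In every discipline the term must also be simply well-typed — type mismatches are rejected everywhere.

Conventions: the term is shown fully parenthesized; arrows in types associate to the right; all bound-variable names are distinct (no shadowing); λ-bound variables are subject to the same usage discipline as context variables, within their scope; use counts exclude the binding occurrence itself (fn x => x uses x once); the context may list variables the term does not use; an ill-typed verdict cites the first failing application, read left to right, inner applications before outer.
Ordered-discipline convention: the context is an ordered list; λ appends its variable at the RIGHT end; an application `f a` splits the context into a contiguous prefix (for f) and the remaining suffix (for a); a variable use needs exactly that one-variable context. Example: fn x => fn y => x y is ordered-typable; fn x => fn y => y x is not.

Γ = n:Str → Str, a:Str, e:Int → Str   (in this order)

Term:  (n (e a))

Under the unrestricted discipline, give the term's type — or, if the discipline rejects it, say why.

not well-typed under unrestricted — the type mismatch rejects it
usage: n: 1; a: 1; e: 1
use order (left to right): n, e, a
typing: ill-typed: a function awaiting Int gets Str
across the five disciplines: ordered ✗ | linear ✗ | affine ✗ | relevant ✗ | unrestricted ✗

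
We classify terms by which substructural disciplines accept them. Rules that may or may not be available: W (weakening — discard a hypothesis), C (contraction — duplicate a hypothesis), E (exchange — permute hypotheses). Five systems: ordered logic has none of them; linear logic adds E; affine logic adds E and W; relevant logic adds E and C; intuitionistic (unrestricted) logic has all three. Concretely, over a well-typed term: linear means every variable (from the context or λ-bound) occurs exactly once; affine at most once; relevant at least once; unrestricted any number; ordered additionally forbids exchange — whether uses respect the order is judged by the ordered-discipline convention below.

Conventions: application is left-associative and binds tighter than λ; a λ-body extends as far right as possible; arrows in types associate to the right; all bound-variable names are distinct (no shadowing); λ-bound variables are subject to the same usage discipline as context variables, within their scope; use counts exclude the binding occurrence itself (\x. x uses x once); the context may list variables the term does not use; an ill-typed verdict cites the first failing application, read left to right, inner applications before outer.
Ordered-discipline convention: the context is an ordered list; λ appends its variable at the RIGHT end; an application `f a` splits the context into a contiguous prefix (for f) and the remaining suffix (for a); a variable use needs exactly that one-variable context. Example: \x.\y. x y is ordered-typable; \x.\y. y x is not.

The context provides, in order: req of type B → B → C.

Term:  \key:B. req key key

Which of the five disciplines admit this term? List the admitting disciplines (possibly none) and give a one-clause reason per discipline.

admitting disciplines: relevant, unrestricted
variable uses: req ×1; key [bound] ×2
left-to-right use order: req, key, key
typing: well-typed — term : B → C
ordered ✗ (repeated use of key ×2)
linear ✗ (repeated use of key ×2)
affine ✗ (repeated use of key ×2)
relevant ✓ (at least one use each (req, key))
unrestricted ✓ (simply typable at B → C; W, C, E all held)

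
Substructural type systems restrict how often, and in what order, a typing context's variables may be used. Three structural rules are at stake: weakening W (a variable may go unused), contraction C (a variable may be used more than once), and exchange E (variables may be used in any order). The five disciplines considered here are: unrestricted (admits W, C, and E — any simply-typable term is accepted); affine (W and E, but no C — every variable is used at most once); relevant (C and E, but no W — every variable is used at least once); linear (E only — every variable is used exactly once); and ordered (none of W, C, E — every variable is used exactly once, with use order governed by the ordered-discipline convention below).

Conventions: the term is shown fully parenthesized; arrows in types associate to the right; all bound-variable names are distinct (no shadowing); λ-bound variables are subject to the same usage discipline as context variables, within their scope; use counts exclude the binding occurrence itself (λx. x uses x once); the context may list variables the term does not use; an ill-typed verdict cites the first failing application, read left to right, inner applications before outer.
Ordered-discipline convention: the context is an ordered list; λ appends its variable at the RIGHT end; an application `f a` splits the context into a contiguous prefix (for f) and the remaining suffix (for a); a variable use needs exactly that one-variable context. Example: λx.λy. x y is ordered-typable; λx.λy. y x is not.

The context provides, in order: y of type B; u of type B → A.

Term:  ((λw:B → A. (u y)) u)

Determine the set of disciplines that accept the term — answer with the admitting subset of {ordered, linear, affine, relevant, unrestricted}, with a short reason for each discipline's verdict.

admitted by: unrestricted
variable uses: y=1; u=2; w [bound]=0
order of uses: u, y, u
typing: the term checks, with type A
ordered: ✗, u ×2 used more than once (contraction); w left unused
linear: ✗, u ×2 used more than once (contraction); w left unused
affine: ✗, u ×2 used more than once (contraction)
relevant: ✗, w left unused
unrestricted: ✓, typability at A is all that's needed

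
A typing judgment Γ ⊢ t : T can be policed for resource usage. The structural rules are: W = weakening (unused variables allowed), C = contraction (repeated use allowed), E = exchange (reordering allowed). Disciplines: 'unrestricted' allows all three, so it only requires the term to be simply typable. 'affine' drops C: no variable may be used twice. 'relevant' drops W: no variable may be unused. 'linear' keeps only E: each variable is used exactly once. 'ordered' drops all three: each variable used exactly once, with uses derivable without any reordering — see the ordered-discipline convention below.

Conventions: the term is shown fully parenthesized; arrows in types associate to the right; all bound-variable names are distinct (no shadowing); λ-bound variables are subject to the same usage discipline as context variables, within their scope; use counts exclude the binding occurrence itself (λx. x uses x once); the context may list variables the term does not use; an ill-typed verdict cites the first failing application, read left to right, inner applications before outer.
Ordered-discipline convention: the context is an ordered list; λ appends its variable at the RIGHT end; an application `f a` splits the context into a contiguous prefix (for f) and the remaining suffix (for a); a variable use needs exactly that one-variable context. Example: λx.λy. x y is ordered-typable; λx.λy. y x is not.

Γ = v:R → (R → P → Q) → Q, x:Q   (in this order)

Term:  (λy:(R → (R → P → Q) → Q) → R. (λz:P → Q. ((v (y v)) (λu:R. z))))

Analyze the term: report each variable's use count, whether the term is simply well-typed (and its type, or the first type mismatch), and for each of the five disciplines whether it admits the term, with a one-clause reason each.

use counts: v: 2×, x: 0×, y (λ-bound): 1×, z (λ-bound): 1×, u (λ-bound): 0×
uses in reading order: v, y, v, z
typing: ✓ — ((R → (R → P → Q) → Q) → R) → (P → Q) → Q
ordered: ✗, uses contraction: v ×2; x, u never used (weakening)
linear: ✗, uses contraction: v ×2; x, u never used (weakening)
affine: ✗, uses contraction: v ×2
relevant: ✗, x, u never used (weakening)
unrestricted: ✓, well-typed at ((R → (R → P → Q) → Q) → R) → (P → Q) → Q; no restrictions here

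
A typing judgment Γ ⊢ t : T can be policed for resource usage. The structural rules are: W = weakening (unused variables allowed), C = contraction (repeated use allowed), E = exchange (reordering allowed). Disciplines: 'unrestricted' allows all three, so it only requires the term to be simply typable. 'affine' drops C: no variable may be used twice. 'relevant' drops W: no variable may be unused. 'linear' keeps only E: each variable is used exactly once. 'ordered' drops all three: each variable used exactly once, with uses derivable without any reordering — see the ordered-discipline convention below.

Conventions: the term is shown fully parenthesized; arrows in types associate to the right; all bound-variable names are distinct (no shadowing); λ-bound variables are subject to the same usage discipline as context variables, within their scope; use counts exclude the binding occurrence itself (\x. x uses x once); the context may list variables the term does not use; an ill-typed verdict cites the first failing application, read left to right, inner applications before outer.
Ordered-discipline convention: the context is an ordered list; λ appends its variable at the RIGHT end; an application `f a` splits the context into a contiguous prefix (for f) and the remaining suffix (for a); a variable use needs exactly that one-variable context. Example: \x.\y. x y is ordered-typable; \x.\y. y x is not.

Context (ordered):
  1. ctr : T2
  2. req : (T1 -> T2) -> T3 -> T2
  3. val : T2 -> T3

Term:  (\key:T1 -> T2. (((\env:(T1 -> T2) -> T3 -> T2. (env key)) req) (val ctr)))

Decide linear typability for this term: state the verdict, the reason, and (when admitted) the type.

yes — single use per variable (ctr, req, val, key, env); term : (T1 -> T2) -> T2
use counts: ctr ×1; req ×1; val ×1; key (bound) ×1; env (bound) ×1
uses in reading order: env, key, req, val, ctr
typing: well-typed at (T1 -> T2) -> T2
summary: ordered ✗ · linear ✓ · affine ✓ · relevant ✓ · unrestricted ✓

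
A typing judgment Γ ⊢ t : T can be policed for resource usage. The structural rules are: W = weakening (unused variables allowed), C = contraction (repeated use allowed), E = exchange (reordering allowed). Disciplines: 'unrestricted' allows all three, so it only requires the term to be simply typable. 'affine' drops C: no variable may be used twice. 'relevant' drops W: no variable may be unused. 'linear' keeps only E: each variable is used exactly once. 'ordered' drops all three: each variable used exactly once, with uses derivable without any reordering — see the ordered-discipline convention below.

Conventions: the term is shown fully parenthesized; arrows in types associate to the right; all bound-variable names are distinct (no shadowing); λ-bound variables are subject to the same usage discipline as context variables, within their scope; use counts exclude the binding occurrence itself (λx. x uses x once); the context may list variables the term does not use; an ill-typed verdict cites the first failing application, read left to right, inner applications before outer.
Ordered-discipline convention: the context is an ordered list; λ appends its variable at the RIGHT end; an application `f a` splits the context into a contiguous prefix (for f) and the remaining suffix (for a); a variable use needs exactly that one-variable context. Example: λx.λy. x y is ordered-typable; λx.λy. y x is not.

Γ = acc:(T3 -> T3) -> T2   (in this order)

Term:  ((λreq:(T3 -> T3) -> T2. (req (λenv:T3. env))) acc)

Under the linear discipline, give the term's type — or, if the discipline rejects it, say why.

term : T2
use counts: acc=1, req (bound)=1, env (bound)=1
order of uses: req, env, acc
typing: well-typed at T2
all disciplines: ordered ✓, linear ✓, affine ✓, relevant ✓, unrestricted ✓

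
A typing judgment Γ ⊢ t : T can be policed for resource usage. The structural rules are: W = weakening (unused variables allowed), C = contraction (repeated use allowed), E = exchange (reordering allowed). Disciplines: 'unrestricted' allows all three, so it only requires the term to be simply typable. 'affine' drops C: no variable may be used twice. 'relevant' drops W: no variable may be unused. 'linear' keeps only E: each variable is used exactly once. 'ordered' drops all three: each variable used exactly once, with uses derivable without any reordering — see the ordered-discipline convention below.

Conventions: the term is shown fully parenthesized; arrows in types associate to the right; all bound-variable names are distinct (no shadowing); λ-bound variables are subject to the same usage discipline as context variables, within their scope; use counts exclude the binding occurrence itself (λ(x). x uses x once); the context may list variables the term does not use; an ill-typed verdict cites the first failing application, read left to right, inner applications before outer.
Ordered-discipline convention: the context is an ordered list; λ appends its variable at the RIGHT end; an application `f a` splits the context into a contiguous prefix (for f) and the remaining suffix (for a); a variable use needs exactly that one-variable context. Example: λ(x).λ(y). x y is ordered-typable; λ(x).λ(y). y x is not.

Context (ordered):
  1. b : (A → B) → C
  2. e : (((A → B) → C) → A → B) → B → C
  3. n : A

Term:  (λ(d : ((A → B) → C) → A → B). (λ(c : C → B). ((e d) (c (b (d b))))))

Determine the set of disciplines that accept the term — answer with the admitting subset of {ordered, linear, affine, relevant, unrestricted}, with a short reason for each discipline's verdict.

accepted by: unrestricted
variable uses: b ×2, e ×1, n ×0, d [bound] ×2, c [bound] ×1
order of uses: e, d, c, b, d, b
typing: the term checks, with type (((A → B) → C) → A → B) → (C → B) → C
ordered: ✗, repeated use of b ×2, d ×2; needs weakening: n unused
linear: ✗, repeated use of b ×2, d ×2; needs weakening: n unused
affine: ✗, repeated use of b ×2, d ×2
relevant: ✗, needs weakening: n unused
unrestricted: ✓, typability at (((A → B) → C) → A → B) → (C → B) → C is all that's needed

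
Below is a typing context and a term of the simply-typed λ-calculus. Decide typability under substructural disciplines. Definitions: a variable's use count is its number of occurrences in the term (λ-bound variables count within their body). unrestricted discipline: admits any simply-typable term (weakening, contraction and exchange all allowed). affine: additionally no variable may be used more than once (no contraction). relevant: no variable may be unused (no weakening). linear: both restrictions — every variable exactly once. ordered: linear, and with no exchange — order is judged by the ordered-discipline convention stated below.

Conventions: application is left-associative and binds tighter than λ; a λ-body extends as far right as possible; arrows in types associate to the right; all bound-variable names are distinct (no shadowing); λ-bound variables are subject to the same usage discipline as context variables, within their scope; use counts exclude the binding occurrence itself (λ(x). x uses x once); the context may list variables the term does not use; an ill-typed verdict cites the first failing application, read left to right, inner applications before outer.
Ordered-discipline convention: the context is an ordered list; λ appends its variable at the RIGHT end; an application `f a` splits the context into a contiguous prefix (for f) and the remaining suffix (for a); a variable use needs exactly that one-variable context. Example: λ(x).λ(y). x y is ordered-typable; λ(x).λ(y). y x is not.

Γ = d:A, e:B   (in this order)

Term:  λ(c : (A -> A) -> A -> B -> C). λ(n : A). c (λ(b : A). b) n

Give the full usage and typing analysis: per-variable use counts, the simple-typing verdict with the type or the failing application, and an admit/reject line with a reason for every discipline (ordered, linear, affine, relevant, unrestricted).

use counts: d=0, e=0, c [bound]=1, n [bound]=1, b [bound]=1
left-to-right use order: c, b, n
typing: ✓ — ((A -> A) -> A -> B -> C) -> A -> B -> C
ordered: ✗ — d, e never used (weakening)
linear: ✗ — d, e never used (weakening)
affine: ✓ — at most one use each (d, e, c, n, b)
relevant: ✗ — d, e never used (weakening)
unrestricted: ✓ — simply typable at ((A -> A) -> A -> B -> C) -> A -> B -> C; W, C, E all held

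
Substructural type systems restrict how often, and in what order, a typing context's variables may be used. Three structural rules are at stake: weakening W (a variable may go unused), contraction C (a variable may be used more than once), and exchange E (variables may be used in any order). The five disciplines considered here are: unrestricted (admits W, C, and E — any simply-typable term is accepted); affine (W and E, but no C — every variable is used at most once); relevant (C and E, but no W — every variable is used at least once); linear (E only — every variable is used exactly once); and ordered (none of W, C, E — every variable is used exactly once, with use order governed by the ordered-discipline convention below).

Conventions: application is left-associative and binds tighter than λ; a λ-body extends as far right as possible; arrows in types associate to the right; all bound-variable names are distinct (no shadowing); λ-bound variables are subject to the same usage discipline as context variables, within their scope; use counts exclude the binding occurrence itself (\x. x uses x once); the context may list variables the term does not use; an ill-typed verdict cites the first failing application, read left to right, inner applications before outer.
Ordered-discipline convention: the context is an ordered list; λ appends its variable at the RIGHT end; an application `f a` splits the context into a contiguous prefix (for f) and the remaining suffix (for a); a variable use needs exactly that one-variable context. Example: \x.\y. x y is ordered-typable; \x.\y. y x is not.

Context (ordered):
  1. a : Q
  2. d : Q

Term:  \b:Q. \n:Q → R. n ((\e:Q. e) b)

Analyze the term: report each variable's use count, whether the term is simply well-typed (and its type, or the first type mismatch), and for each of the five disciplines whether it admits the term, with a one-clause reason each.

variable uses: a=0; d=0; b (λ-bound)=1; n (λ-bound)=1; e (λ-bound)=1
use order (left to right): n, e, b
typing: the term checks, with type Q → (Q → R) → R
ordered ✗ (needs weakening: a, d unused)
linear ✗ (needs weakening: a, d unused)
affine ✓ (no duplicate uses among a, d, b, n, e)
relevant ✗ (needs weakening: a, d unused)
unrestricted ✓ (typability at Q → (Q → R) → R is all that's needed)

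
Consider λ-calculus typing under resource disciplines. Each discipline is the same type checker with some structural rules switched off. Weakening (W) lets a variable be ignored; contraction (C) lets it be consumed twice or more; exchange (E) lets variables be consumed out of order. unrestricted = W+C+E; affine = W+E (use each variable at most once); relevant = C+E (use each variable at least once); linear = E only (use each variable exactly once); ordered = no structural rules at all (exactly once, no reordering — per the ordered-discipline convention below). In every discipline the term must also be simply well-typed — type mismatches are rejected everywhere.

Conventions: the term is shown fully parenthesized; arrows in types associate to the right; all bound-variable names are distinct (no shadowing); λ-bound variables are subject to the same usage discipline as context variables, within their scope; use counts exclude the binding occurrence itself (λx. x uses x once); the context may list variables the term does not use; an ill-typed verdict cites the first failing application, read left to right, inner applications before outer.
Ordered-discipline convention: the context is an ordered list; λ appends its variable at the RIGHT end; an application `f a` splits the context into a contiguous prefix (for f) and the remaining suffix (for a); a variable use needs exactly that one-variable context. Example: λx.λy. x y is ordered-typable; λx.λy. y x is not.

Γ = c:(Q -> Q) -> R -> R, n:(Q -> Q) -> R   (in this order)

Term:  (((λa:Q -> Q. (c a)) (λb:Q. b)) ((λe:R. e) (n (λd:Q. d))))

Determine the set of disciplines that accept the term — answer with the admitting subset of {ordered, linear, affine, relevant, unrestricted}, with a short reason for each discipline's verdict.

accepted by: ordered, linear, affine, relevant, unrestricted
use counts: c: 1; n: 1; a (λ-bound): 1; b (λ-bound): 1; e (λ-bound): 1; d (λ-bound): 1
order of uses: c, a, b, e, n, d
typing: well-typed — term : R
ordered: ✓, c, n, a, b, e, d once each; derivable with no W/C/E
linear: ✓, c, n, a, b, e, d: one use apiece
affine: ✓, none of c, n, a, b, e, d used more than once
relevant: ✓, every one of c, n, a, b, e, d appears
unrestricted: ✓, type-checks (R) and nothing is barred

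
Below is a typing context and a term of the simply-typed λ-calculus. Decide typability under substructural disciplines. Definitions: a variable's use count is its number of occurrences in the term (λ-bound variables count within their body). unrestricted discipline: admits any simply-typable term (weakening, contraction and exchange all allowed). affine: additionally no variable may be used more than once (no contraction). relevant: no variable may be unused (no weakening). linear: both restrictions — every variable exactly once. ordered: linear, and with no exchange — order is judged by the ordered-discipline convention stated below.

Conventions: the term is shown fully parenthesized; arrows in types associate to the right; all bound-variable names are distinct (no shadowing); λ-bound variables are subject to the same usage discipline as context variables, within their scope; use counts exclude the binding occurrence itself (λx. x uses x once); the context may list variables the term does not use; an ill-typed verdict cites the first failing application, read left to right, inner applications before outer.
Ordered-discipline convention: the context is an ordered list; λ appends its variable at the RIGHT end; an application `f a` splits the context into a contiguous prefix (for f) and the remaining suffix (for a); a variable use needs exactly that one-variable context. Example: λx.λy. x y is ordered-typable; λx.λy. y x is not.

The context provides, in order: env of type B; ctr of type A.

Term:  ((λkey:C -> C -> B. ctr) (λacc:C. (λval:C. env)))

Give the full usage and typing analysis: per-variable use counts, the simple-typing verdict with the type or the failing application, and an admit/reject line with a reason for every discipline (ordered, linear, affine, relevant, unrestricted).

counts: env: 1×, ctr: 1×, key [bound]: 0×, acc [bound]: 0×, val [bound]: 0×
use order (left to right): ctr, env
typing: well-typed — term : A
ordered: ✗ — needs weakening: key, acc, val unused
linear: ✗ — needs weakening: key, acc, val unused
affine: ✓ — no duplicate uses among env, ctr, key, acc, val
relevant: ✗ — needs weakening: key, acc, val unused
unrestricted: ✓ — simply typable at A; W, C, E all held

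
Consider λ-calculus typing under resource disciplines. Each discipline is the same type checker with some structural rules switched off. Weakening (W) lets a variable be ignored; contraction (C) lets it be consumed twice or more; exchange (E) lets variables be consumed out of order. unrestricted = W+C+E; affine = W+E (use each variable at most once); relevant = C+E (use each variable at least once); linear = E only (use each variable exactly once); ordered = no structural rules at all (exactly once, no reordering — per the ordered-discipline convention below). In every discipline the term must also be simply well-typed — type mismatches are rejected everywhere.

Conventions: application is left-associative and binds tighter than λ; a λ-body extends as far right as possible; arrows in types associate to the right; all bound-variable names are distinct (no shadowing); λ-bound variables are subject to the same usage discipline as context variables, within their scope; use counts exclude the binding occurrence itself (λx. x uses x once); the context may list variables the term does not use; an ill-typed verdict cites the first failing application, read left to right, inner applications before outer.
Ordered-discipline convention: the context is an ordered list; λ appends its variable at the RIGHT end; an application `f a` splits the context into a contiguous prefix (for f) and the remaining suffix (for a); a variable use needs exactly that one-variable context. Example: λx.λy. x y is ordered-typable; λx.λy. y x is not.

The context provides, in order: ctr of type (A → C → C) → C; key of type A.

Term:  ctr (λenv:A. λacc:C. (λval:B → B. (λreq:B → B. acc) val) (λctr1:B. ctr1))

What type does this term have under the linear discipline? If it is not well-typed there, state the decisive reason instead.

not well-typed under linear — key, env, req left unused
variable uses: ctr: 1, key: 0, env (λ-bound): 0, acc (λ-bound): 1, val (λ-bound): 1, req (λ-bound): 0, ctr1 (λ-bound): 1
uses in reading order: ctr, acc, val, ctr1
typing: well-typed at C
across the five disciplines: ordered ✗, linear ✗, affine ✓, relevant ✗, unrestricted ✓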